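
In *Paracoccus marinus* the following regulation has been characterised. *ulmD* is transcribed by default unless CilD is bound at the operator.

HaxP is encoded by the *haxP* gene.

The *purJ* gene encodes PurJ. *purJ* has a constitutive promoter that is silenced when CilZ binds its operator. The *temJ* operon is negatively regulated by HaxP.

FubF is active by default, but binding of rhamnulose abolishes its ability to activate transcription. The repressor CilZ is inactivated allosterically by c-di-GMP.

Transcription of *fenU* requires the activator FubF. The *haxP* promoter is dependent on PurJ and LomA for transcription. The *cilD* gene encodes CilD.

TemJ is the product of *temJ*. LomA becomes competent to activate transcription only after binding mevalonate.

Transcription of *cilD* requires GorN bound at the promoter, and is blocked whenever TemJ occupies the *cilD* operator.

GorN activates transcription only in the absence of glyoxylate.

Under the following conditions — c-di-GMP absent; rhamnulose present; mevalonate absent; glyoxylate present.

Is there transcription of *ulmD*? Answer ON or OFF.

ON

c-di-GMP is absent, so CilZ is active.
With repressor CilZ bound, *purJ* is not transcribed.
So PurJ is not produced.
Mevalonate is absent, so LomA is inactive.
Required activator PurJ is absent, so *haxP* is not transcribed.
So HaxP is not produced.
With no repressor bound, *temJ* is transcribed.
So TemJ is produced and active.
Glyoxylate is present, so GorN is inactive.
With repressor TemJ bound, *cilD* is not transcribed.
So CilD is not produced.
With no repressor bound, *ulmD* is transcribed.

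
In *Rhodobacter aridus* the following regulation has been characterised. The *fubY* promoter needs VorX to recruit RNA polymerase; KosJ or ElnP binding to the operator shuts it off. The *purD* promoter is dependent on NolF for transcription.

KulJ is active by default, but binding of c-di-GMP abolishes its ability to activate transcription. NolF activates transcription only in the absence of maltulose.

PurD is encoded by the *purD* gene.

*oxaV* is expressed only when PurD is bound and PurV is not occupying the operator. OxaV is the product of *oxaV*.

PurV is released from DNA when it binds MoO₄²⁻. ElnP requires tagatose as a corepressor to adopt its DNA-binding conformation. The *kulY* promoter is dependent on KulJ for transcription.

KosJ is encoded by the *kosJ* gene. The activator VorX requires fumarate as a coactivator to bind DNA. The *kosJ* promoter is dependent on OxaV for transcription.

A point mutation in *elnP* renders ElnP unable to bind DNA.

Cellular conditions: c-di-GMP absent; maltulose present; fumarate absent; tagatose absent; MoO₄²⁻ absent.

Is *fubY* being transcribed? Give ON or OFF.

MoO₄²⁻ is absent, so PurV is active.
Maltulose is present, so NolF is inactive.
Required activator NolF is absent, so *purD* is not transcribed.
So PurD is not produced.
With repressor PurV bound, *oxaV* is not transcribed.
So OxaV is not produced.
Required activator OxaV is absent, so *kosJ* is not transcribed.
So KosJ is not produced.
ElnP is non-functional in this strain, so it has no effect.
Fumarate is absent, so VorX is inactive.
Required activator VorX is absent, so *fubY* is not transcribed.

OFF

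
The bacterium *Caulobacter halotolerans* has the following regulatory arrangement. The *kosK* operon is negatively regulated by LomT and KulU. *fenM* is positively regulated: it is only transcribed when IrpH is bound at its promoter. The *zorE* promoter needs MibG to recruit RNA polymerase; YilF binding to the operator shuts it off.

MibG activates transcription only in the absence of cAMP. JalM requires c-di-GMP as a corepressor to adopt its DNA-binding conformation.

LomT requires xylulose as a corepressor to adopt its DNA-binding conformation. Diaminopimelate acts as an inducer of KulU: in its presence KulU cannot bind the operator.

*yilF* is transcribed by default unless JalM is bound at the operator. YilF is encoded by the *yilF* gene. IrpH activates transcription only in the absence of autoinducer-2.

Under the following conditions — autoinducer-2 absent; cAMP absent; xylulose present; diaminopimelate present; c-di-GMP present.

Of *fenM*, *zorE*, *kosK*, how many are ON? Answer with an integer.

Autoinducer-2 is absent, so IrpH is active.
No repressor is bound and IrpH is active, so *fenM* is transcribed.
→ *fenM* is ON.
cAMP is absent, so MibG is active.
c-di-GMP is present, so JalM is active.
With repressor JalM bound, *yilF* is not transcribed.
So YilF is not produced.
No repressor is bound and MibG is active, so *zorE* is transcribed.
→ *zorE* is ON.
Xylulose is present, so LomT is active.
Diaminopimelate is present, so KulU is inactive.
With repressor LomT bound, *kosK* is not transcribed.
→ *kosK* is OFF.
2 of the 3 genes are transcribed.

2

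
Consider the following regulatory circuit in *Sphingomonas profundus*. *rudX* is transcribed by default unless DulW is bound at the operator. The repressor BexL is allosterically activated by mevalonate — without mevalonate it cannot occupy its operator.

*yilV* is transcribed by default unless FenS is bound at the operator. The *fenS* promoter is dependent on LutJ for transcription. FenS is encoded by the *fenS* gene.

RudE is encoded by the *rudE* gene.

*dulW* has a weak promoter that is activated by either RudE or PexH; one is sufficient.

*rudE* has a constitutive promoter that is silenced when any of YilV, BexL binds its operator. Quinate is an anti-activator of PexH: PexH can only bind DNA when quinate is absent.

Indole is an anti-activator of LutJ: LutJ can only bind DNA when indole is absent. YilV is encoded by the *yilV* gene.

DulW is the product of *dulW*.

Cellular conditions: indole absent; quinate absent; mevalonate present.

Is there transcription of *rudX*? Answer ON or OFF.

Indole is absent, so LutJ is active.
No repressor is bound and LutJ is active, so *fenS* is transcribed.
So FenS is produced and active.
With repressor FenS bound, *yilV* is not transcribed.
So YilV is not produced.
Mevalonate is present, so BexL is active.
With repressor BexL bound, *rudE* is not transcribed.
So RudE is not produced.
Quinate is absent, so PexH is active.
Activator PexH is present, so *dulW* is transcribed.
So DulW is produced and active.
With repressor DulW bound, *rudX* is not transcribed.

OFF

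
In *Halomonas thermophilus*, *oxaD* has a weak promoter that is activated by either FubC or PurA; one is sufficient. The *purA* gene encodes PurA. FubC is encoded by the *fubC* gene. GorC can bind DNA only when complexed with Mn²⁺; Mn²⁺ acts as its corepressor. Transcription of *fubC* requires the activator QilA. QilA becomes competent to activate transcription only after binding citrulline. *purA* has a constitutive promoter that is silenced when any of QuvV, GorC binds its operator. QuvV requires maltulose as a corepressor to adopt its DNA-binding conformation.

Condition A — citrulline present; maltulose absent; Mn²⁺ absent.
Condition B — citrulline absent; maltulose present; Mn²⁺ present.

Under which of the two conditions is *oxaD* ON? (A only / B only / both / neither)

A only

Condition A:
Citrulline is present, so QilA is active.
No repressor is bound and QilA is active, so *fubC* is transcribed.
So FubC is produced and active.
Maltulose is absent, so QuvV is inactive.
Mn²⁺ is absent, so GorC is inactive.
With no repressor bound, *purA* is transcribed.
So PurA is produced and active.
Activator FubC is present, so *oxaD* is transcribed.
→ *oxaD* is ON in A.
Condition B:
Citrulline is absent, so QilA is inactive.
Required activator QilA is absent, so *fubC* is not transcribed.
So FubC is not produced.
Maltulose is present, so QuvV is active.
Mn²⁺ is present, so GorC is active.
With repressor QuvV bound, *purA* is not transcribed.
So PurA is not produced.
No activator is available at the *oxaD* promoter, so *oxaD* is not transcribed.
→ *oxaD* is OFF in B.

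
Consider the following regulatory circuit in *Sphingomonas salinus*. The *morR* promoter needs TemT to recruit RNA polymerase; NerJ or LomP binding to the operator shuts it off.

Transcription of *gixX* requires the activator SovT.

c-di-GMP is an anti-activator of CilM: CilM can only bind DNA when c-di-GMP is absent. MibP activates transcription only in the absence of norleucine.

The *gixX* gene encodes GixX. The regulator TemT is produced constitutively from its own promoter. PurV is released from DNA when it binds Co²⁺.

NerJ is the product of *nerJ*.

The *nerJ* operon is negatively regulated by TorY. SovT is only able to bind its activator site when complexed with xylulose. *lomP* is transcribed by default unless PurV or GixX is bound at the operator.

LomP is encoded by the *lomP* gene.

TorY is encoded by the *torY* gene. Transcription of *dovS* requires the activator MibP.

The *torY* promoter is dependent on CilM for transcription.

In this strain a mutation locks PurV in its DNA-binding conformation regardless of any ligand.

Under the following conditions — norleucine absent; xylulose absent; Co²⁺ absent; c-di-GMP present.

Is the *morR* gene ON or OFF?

c-di-GMP is present, so CilM is inactive.
Required activator CilM is absent, so *torY* is not transcribed.
So TorY is not produced.
With no repressor bound, *nerJ* is transcribed.
So NerJ is produced and active.
PurV is constitutively active in this strain.
Xylulose is absent, so SovT is inactive.
Required activator SovT is absent, so *gixX* is not transcribed.
So GixX is not produced.
With repressor PurV bound, *lomP* is not transcribed.
So LomP is not produced.
TemT is produced constitutively and is active.
With repressor NerJ bound, *morR* is not transcribed.

OFF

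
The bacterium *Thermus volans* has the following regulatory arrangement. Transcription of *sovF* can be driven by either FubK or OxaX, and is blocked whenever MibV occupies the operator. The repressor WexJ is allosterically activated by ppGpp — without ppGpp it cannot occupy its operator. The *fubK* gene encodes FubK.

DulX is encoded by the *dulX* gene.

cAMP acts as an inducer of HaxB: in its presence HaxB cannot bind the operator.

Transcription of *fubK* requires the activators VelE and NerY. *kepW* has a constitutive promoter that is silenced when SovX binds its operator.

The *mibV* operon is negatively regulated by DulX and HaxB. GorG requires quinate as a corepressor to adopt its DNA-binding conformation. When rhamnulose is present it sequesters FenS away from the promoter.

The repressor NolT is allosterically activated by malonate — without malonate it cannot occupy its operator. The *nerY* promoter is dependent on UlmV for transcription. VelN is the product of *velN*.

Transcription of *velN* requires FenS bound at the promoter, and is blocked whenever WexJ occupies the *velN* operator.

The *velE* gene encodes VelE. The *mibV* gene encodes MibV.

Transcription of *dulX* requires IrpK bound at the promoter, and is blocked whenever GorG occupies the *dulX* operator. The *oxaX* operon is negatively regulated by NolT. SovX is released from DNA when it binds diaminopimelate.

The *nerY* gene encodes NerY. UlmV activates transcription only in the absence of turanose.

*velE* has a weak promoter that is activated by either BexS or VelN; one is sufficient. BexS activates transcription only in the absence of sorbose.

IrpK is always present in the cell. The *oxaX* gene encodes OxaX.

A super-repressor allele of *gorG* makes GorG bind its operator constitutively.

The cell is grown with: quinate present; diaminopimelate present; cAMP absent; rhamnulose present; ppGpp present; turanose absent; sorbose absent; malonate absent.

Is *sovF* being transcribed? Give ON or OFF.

ON

Sorbose is absent, so BexS is active.
ppGpp is present, so WexJ is active.
Rhamnulose is present, so FenS is inactive.
With repressor WexJ bound, *velN* is not transcribed.
So VelN is not produced.
Activator BexS is present, so *velE* is transcribed.
So VelE is produced and active.
Turanose is absent, so UlmV is active.
No repressor is bound and UlmV is active, so *nerY* is transcribed.
So NerY is produced and active.
No repressor is bound and VelE and NerY are active, so *fubK* is transcribed.
So FubK is produced and active.
Malonate is absent, so NolT is inactive.
With no repressor bound, *oxaX* is transcribed.
So OxaX is produced and active.
IrpK is produced constitutively and is active.
GorG is constitutively active in this strain.
With repressor GorG bound, *dulX* is not transcribed.
So DulX is not produced.
cAMP is absent, so HaxB is active.
With repressor HaxB bound, *mibV* is not transcribed.
So MibV is not produced.
Activator FubK is present, so *sovF* is transcribed.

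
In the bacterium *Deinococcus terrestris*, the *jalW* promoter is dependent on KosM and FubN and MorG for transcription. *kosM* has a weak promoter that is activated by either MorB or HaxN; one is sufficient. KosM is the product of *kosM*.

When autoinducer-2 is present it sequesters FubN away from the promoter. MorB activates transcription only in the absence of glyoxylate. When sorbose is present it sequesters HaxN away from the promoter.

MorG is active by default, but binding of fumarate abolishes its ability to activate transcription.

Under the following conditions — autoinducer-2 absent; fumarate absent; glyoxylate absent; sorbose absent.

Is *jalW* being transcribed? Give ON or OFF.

ON

Glyoxylate is absent, so MorB is active.
Sorbose is absent, so HaxN is active.
Activator MorB is present, so *kosM* is transcribed.
So KosM is produced and active.
Autoinducer-2 is absent, so FubN is active.
Fumarate is absent, so MorG is active.
No repressor is bound and KosM and FubN and MorG are active, so *jalW* is transcribed.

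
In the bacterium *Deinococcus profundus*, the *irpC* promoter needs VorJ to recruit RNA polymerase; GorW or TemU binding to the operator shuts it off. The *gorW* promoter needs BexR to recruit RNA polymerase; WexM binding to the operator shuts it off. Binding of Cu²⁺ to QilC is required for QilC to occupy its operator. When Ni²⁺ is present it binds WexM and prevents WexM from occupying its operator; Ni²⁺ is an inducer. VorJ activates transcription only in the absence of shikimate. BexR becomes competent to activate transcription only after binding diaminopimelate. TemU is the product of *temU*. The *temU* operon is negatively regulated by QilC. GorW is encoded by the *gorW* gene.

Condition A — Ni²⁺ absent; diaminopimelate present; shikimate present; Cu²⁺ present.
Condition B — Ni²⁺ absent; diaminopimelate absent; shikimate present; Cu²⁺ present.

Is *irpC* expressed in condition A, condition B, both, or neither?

Condition A:
Ni²⁺ is absent, so WexM is active.
Diaminopimelate is present, so BexR is active.
With repressor WexM bound, *gorW* is not transcribed.
So GorW is not produced.
Shikimate is present, so VorJ is inactive.
Cu²⁺ is present, so QilC is active.
With repressor QilC bound, *temU* is not transcribed.
So TemU is not produced.
Required activator VorJ is absent, so *irpC* is not transcribed.
→ *irpC* is OFF in A.
Condition B:
Ni²⁺ is absent, so WexM is active.
Diaminopimelate is absent, so BexR is inactive.
With repressor WexM bound, *gorW* is not transcribed.
So GorW is not produced.
Shikimate is present, so VorJ is inactive.
Cu²⁺ is present, so QilC is active.
With repressor QilC bound, *temU* is not transcribed.
So TemU is not produced.
Required activator VorJ is absent, so *irpC* is not transcribed.
→ *irpC* is OFF in B.

neither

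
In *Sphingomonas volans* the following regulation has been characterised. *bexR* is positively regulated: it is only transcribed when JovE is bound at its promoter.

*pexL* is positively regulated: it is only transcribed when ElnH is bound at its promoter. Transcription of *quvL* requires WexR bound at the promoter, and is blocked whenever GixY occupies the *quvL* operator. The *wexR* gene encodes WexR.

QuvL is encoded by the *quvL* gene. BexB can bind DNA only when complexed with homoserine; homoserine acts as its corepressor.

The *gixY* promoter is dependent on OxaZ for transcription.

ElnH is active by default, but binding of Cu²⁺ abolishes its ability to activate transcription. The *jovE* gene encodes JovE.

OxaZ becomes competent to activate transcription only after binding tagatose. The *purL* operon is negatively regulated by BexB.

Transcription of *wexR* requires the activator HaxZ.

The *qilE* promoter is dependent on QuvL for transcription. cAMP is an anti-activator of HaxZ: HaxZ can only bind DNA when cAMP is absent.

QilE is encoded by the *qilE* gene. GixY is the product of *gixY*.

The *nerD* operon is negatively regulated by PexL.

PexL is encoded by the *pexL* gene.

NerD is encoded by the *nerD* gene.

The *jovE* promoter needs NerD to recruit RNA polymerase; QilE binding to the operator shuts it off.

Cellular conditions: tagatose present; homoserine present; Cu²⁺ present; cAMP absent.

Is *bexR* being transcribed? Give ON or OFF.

cAMP is absent, so HaxZ is active.
No repressor is bound and HaxZ is active, so *wexR* is transcribed.
So WexR is produced and active.
Tagatose is present, so OxaZ is active.
No repressor is bound and OxaZ is active, so *gixY* is transcribed.
So GixY is produced and active.
With repressor GixY bound, *quvL* is not transcribed.
So QuvL is not produced.
Required activator QuvL is absent, so *qilE* is not transcribed.
So QilE is not produced.
Cu²⁺ is present, so ElnH is inactive.
Required activator ElnH is absent, so *pexL* is not transcribed.
So PexL is not produced.
With no repressor bound, *nerD* is transcribed.
So NerD is produced and active.
No repressor is bound and NerD is active, so *jovE* is transcribed.
So JovE is produced and active.
No repressor is bound and JovE is active, so *bexR* is transcribed.

ON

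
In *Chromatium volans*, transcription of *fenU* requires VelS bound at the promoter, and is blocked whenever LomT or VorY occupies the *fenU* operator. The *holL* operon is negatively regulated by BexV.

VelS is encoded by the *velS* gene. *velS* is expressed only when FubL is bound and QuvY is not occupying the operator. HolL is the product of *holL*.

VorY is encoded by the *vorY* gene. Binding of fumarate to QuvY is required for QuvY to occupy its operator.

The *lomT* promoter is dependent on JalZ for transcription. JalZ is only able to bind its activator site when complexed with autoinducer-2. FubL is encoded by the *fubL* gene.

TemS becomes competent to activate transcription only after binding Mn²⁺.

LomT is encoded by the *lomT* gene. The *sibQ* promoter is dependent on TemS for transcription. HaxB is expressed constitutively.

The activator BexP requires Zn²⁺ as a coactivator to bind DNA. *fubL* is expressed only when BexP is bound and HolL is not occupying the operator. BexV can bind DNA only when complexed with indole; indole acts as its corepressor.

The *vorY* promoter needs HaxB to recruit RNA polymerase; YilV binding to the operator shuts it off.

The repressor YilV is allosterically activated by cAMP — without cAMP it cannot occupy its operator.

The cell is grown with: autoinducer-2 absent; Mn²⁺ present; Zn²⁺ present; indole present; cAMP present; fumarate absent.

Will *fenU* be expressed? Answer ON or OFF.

Fumarate is absent, so QuvY is inactive.
Indole is present, so BexV is active.
With repressor BexV bound, *holL* is not transcribed.
So HolL is not produced.
Zn²⁺ is present, so BexP is active.
No repressor is bound and BexP is active, so *fubL* is transcribed.
So FubL is produced and active.
No repressor is bound and FubL is active, so *velS* is transcribed.
So VelS is produced and active.
Autoinducer-2 is absent, so JalZ is inactive.
Required activator JalZ is absent, so *lomT* is not transcribed.
So LomT is not produced.
HaxB is produced constitutively and is active.
cAMP is present, so YilV is active.
With repressor YilV bound, *vorY* is not transcribed.
So VorY is not produced.
No repressor is bound and VelS is active, so *fenU* is transcribed.

ON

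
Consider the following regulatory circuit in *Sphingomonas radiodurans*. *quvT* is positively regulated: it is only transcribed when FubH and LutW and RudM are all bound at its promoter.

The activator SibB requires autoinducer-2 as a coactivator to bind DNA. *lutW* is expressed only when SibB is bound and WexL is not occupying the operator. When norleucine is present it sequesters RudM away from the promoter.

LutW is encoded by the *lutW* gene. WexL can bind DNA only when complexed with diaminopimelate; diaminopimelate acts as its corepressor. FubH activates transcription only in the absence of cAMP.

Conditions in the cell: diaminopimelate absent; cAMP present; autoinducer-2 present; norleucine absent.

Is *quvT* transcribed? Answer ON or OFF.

cAMP is present, so FubH is inactive.
Autoinducer-2 is present, so SibB is active.
Diaminopimelate is absent, so WexL is inactive.
No repressor is bound and SibB is active, so *lutW* is transcribed.
So LutW is produced and active.
Norleucine is absent, so RudM is active.
Required activator FubH is absent, so *quvT* is not transcribed.

OFF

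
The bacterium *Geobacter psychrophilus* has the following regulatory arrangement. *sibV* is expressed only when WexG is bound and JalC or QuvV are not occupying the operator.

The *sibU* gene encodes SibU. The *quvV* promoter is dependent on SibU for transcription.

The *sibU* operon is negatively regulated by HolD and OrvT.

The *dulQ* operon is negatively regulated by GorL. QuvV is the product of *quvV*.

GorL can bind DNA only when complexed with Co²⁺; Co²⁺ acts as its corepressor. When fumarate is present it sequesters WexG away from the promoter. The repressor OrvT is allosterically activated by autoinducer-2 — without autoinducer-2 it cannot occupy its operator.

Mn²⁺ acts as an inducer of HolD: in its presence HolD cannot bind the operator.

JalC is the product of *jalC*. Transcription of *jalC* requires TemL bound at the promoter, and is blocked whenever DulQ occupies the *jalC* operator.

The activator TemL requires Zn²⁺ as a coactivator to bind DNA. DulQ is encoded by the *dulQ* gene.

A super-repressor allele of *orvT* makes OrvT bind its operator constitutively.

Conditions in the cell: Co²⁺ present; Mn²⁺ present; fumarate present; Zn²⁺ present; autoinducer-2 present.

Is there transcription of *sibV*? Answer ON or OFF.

Co²⁺ is present, so GorL is active.
With repressor GorL bound, *dulQ* is not transcribed.
So DulQ is not produced.
Zn²⁺ is present, so TemL is active.
No repressor is bound and TemL is active, so *jalC* is transcribed.
So JalC is produced and active.
Fumarate is present, so WexG is inactive.
Mn²⁺ is present, so HolD is inactive.
OrvT is constitutively active in this strain.
With repressor OrvT bound, *sibU* is not transcribed.
So SibU is not produced.
Required activator SibU is absent, so *quvV* is not transcribed.
So QuvV is not produced.
With repressor JalC bound, *sibV* is not transcribed.

OFF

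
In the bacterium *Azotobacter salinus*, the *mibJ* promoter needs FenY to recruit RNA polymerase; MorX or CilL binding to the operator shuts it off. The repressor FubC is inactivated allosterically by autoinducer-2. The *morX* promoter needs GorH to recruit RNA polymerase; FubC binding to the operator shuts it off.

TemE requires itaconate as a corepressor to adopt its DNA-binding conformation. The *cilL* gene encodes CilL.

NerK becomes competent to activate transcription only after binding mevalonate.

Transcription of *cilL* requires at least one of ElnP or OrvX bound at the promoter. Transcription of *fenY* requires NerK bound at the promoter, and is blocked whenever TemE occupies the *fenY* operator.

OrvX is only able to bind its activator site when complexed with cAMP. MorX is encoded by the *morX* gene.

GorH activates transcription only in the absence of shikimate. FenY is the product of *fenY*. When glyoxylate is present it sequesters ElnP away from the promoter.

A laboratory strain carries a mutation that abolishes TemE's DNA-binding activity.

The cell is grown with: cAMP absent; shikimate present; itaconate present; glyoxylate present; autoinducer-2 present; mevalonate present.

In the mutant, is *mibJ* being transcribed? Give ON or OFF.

ON

Shikimate is present, so GorH is inactive.
Autoinducer-2 is present, so FubC is inactive.
Required activator GorH is absent, so *morX* is not transcribed.
So MorX is not produced.
Glyoxylate is present, so ElnP is inactive.
cAMP is absent, so OrvX is inactive.
No activator is available at the *cilL* promoter, so *cilL* is not transcribed.
So CilL is not produced.
TemE is non-functional in this strain, so it has no effect.
Mevalonate is present, so NerK is active.
No repressor is bound and NerK is active, so *fenY* is transcribed.
So FenY is produced and active.
No repressor is bound and FenY is active, so *mibJ* is transcribed.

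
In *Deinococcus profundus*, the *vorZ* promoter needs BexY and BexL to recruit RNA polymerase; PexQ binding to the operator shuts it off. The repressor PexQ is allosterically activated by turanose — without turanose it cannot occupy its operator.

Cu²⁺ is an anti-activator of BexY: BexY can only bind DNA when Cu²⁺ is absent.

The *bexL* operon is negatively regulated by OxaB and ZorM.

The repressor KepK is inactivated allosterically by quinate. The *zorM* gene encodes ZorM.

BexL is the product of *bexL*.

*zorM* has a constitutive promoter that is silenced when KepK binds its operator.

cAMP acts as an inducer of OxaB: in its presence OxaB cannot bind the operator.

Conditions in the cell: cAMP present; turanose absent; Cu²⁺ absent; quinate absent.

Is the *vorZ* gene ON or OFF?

ON

Cu²⁺ is absent, so BexY is active.
Turanose is absent, so PexQ is inactive.
cAMP is present, so OxaB is inactive.
Quinate is absent, so KepK is active.
With repressor KepK bound, *zorM* is not transcribed.
So ZorM is not produced.
With no repressor bound, *bexL* is transcribed.
So BexL is produced and active.
No repressor is bound and BexY and BexL are active, so *vorZ* is transcribed.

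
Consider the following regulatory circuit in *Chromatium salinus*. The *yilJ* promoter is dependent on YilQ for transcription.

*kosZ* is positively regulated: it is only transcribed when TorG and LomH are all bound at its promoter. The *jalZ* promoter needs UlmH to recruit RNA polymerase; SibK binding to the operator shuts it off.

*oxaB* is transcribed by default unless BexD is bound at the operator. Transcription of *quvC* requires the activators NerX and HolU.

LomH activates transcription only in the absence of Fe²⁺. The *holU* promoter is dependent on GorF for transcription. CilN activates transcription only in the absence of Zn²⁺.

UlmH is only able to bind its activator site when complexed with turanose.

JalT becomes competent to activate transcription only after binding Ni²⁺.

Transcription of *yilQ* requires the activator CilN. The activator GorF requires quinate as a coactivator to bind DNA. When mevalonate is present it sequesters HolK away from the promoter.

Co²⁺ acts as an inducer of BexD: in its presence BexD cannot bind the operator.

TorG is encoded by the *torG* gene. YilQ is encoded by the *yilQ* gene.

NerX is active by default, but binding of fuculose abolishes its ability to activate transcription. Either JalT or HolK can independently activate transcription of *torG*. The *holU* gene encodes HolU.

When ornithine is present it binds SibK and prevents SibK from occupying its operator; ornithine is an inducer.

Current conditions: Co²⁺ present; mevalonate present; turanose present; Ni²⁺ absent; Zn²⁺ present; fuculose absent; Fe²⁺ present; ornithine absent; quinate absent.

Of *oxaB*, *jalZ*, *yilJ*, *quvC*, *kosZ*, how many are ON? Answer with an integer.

1

Co²⁺ is present, so BexD is inactive.
With no repressor bound, *oxaB* is transcribed.
→ *oxaB* is ON.
Ornithine is absent, so SibK is active.
Turanose is present, so UlmH is active.
With repressor SibK bound, *jalZ* is not transcribed.
→ *jalZ* is OFF.
Zn²⁺ is present, so CilN is inactive.
Required activator CilN is absent, so *yilQ* is not transcribed.
So YilQ is not produced.
Required activator YilQ is absent, so *yilJ* is not transcribed.
→ *yilJ* is OFF.
Fuculose is absent, so NerX is active.
Quinate is absent, so GorF is inactive.
Required activator GorF is absent, so *holU* is not transcribed.
So HolU is not produced.
Required activator HolU is absent, so *quvC* is not transcribed.
→ *quvC* is OFF.
Ni²⁺ is absent, so JalT is inactive.
Mevalonate is present, so HolK is inactive.
No activator is available at the *torG* promoter, so *torG* is not transcribed.
So TorG is not produced.
Fe²⁺ is present, so LomH is inactive.
Required activator TorG is absent, so *kosZ* is not transcribed.
→ *kosZ* is OFF.
1 of the 5 genes is transcribed.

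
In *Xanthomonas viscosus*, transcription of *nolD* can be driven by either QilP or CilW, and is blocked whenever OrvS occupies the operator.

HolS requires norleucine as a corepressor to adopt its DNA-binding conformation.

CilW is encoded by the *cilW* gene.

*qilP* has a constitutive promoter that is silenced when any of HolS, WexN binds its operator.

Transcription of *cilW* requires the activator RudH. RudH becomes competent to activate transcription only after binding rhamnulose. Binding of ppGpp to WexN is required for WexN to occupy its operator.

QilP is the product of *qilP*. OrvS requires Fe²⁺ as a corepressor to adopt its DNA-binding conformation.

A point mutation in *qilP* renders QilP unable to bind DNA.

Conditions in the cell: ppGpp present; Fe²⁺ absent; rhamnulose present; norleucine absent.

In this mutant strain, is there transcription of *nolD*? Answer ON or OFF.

QilP is non-functional in this strain, so it has no effect.
Rhamnulose is present, so RudH is active.
No repressor is bound and RudH is active, so *cilW* is transcribed.
So CilW is produced and active.
Fe²⁺ is absent, so OrvS is inactive.
Activator CilW is present, so *nolD* is transcribed.

ON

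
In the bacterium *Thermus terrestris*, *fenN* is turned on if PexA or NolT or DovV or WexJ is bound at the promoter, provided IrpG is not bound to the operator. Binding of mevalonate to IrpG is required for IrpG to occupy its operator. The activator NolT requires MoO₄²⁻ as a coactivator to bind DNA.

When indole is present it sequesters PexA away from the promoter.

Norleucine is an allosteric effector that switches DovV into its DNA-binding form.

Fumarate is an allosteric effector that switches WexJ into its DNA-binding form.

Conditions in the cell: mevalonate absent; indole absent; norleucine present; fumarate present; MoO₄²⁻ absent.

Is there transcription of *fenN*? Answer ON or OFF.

ON

Indole is absent, so PexA is active.
MoO₄²⁻ is absent, so NolT is inactive.
Mevalonate is absent, so IrpG is inactive.
Norleucine is present, so DovV is active.
Fumarate is present, so WexJ is active.
Activator PexA is present, so *fenN* is transcribed.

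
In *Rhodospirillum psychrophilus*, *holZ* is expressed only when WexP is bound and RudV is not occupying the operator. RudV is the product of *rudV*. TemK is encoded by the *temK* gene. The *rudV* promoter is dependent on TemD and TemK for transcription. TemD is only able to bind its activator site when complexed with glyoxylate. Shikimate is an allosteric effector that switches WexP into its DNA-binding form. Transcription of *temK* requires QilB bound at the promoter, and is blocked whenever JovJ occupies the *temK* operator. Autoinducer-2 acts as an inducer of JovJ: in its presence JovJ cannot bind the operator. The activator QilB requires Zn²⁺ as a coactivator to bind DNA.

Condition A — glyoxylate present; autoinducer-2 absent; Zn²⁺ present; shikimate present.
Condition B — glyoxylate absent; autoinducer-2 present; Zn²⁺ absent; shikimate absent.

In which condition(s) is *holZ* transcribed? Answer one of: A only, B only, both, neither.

Condition A:
Glyoxylate is present, so TemD is active.
Autoinducer-2 is absent, so JovJ is active.
Zn²⁺ is present, so QilB is active.
With repressor JovJ bound, *temK* is not transcribed.
So TemK is not produced.
Required activator TemK is absent, so *rudV* is not transcribed.
So RudV is not produced.
Shikimate is present, so WexP is active.
No repressor is bound and WexP is active, so *holZ* is transcribed.
→ *holZ* is ON in A.
Condition B:
Glyoxylate is absent, so TemD is inactive.
Autoinducer-2 is present, so JovJ is inactive.
Zn²⁺ is absent, so QilB is inactive.
Required activator QilB is absent, so *temK* is not transcribed.
So TemK is not produced.
Required activator TemD is absent, so *rudV* is not transcribed.
So RudV is not produced.
Shikimate is absent, so WexP is inactive.
Required activator WexP is absent, so *holZ* is not transcribed.
→ *holZ* is OFF in B.

A only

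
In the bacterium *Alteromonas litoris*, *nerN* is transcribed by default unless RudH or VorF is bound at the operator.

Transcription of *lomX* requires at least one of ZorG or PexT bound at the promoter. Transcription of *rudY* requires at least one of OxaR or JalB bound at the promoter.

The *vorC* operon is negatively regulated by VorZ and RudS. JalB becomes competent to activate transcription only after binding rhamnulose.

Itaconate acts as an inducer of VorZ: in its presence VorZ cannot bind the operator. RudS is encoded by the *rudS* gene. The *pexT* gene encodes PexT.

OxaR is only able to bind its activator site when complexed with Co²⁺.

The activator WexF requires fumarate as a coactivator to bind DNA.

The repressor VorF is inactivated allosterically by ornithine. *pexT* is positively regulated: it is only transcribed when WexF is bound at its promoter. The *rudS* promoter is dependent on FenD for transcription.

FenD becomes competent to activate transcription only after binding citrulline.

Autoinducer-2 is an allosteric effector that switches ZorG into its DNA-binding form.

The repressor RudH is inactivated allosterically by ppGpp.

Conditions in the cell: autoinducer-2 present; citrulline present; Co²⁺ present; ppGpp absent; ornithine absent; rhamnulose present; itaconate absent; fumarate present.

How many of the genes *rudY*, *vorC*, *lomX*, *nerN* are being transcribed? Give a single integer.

Co²⁺ is present, so OxaR is active.
Rhamnulose is present, so JalB is active.
Activator OxaR is present, so *rudY* is transcribed.
→ *rudY* is ON.
Itaconate is absent, so VorZ is active.
Citrulline is present, so FenD is active.
No repressor is bound and FenD is active, so *rudS* is transcribed.
So RudS is produced and active.
With repressor VorZ bound, *vorC* is not transcribed.
→ *vorC* is OFF.
Autoinducer-2 is present, so ZorG is active.
Fumarate is present, so WexF is active.
No repressor is bound and WexF is active, so *pexT* is transcribed.
So PexT is produced and active.
Activator ZorG is present, so *lomX* is transcribed.
→ *lomX* is ON.
ppGpp is absent, so RudH is active.
Ornithine is absent, so VorF is active.
With repressor RudH bound, *nerN* is not transcribed.
→ *nerN* is OFF.
2 of the 4 genes are transcribed.

2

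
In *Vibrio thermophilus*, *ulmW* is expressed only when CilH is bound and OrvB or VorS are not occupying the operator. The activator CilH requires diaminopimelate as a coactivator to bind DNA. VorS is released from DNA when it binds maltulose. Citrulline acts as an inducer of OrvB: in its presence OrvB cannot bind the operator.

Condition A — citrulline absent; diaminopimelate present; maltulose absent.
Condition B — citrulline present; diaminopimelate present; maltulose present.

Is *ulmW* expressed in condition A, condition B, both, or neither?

Condition A:
Citrulline is absent, so OrvB is active.
Diaminopimelate is present, so CilH is active.
Maltulose is absent, so VorS is active.
With repressor OrvB bound, *ulmW* is not transcribed.
→ *ulmW* is OFF in A.
Condition B:
Citrulline is present, so OrvB is inactive.
Diaminopimelate is present, so CilH is active.
Maltulose is present, so VorS is inactive.
No repressor is bound and CilH is active, so *ulmW* is transcribed.
→ *ulmW* is ON in B.

B only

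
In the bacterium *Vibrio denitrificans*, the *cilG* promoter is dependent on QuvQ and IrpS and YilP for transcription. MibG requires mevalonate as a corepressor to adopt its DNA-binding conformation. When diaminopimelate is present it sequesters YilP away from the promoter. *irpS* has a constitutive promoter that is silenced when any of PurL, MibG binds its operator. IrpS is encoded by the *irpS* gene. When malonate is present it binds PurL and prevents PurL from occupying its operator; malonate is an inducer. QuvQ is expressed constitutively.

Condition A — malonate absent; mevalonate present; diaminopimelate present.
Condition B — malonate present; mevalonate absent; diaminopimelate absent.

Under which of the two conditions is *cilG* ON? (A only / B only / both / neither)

B only

Condition A:
QuvQ is produced constitutively and is active.
Malonate is absent, so PurL is active.
Mevalonate is present, so MibG is active.
With repressor PurL bound, *irpS* is not transcribed.
So IrpS is not produced.
Diaminopimelate is present, so YilP is inactive.
Required activator IrpS is absent, so *cilG* is not transcribed.
→ *cilG* is OFF in A.
Condition B:
QuvQ is produced constitutively and is active.
Malonate is present, so PurL is inactive.
Mevalonate is absent, so MibG is inactive.
With no repressor bound, *irpS* is transcribed.
So IrpS is produced and active.
Diaminopimelate is absent, so YilP is active.
No repressor is bound and QuvQ and IrpS and YilP are active, so *cilG* is transcribed.
→ *cilG* is ON in B.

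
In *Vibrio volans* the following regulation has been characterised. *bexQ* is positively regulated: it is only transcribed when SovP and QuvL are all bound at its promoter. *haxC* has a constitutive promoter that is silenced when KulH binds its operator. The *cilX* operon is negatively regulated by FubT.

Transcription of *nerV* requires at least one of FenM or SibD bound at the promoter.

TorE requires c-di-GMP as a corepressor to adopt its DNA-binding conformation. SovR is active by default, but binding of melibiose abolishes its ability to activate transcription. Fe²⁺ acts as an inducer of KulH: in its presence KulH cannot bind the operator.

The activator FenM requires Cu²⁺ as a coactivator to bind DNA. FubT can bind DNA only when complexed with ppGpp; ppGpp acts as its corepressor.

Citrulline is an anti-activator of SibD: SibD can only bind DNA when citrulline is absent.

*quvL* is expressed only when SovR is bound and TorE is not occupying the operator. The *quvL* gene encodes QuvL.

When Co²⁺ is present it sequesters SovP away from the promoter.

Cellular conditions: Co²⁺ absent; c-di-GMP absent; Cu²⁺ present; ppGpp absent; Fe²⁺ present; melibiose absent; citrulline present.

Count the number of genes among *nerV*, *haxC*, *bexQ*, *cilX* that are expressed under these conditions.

Cu²⁺ is present, so FenM is active.
Citrulline is present, so SibD is inactive.
Activator FenM is present, so *nerV* is transcribed.
→ *nerV* is ON.
Fe²⁺ is present, so KulH is inactive.
With no repressor bound, *haxC* is transcribed.
→ *haxC* is ON.
Co²⁺ is absent, so SovP is active.
c-di-GMP is absent, so TorE is inactive.
Melibiose is absent, so SovR is active.
No repressor is bound and SovR is active, so *quvL* is transcribed.
So QuvL is produced and active.
No repressor is bound and SovP and QuvL are active, so *bexQ* is transcribed.
→ *bexQ* is ON.
ppGpp is absent, so FubT is inactive.
With no repressor bound, *cilX* is transcribed.
→ *cilX* is ON.
4 of the 4 genes are transcribed.

4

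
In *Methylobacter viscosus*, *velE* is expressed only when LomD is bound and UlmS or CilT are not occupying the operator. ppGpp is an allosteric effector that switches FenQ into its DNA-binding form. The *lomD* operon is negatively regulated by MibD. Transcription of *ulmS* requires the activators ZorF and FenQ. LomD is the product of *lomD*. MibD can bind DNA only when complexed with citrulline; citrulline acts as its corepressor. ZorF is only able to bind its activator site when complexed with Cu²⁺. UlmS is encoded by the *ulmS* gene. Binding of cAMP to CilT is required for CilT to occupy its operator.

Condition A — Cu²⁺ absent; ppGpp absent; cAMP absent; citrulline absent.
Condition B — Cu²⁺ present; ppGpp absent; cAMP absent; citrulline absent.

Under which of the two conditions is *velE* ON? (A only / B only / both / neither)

Condition A:
Cu²⁺ is absent, so ZorF is inactive.
ppGpp is absent, so FenQ is inactive.
Required activator ZorF is absent, so *ulmS* is not transcribed.
So UlmS is not produced.
cAMP is absent, so CilT is inactive.
Citrulline is absent, so MibD is inactive.
With no repressor bound, *lomD* is transcribed.
So LomD is produced and active.
No repressor is bound and LomD is active, so *velE* is transcribed.
→ *velE* is ON in A.
Condition B:
Cu²⁺ is present, so ZorF is active.
ppGpp is absent, so FenQ is inactive.
Required activator FenQ is absent, so *ulmS* is not transcribed.
So UlmS is not produced.
cAMP is absent, so CilT is inactive.
Citrulline is absent, so MibD is inactive.
With no repressor bound, *lomD* is transcribed.
So LomD is produced and active.
No repressor is bound and LomD is active, so *velE* is transcribed.
→ *velE* is ON in B.

both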